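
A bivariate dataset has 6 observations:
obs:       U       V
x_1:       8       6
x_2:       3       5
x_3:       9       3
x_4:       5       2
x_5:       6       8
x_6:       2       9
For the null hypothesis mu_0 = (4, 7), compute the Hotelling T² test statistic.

Step 1 — sample mean vector:
  mean(U) = (8 + 3 + 9 + 5 + 6 + 2) / 6 = 33/6 = 5.5
  mean(V) = (6 + 5 + 3 + 2 + 8 + 9) / 6 = 33/6 = 5.5
  x̄ = (5.5, 5.5),  deviation x̄ - mu_0 = (5.5, 5.5) - (4, 7) = (1.5, -1.5).

Step 2 — sample covariance matrix, S[i,j] = (1/(n-1)) · Σ_k (x_{k,i} - mean_i) · (x_{k,j} - mean_j), divisor n-1 = 5:
  S[U,U] = ((2.5)·(2.5) + (-2.5)·(-2.5) + (3.5)·(3.5) + (-0.5)·(-0.5) + (0.5)·(0.5) + (-3.5)·(-3.5)) / 5 = 37.5/5 = 7.5
  S[U,V] = ((2.5)·(0.5) + (-2.5)·(-0.5) + (3.5)·(-2.5) + (-0.5)·(-3.5) + (0.5)·(2.5) + (-3.5)·(3.5)) / 5 = -15.5/5 = -3.1
  S[V,V] = ((0.5)·(0.5) + (-0.5)·(-0.5) + (-2.5)·(-2.5) + (-3.5)·(-3.5) + (2.5)·(2.5) + (3.5)·(3.5)) / 5 = 37.5/5 = 7.5
  S = [[7.5, -3.1],
 [-3.1, 7.5]].

Step 3 — invert S. det(S) = 7.5·7.5 - (-3.1)² = 46.64.
  S^{-1} = (1/det) · [[d, -b], [-b, a]] = [[0.1608, 0.0665],
 [0.0665, 0.1608]].

Step 4 — quadratic form (x̄ - mu_0)^T · S^{-1} · (x̄ - mu_0):
  S^{-1} · (x̄ - mu_0) = (0.1415, -0.1415),
  (x̄ - mu_0)^T · [...] = (1.5)·(0.1415) + (-1.5)·(-0.1415) = 0.4245.

Step 5 — scale by n: T² = 6 · 0.4245 = 2.5472.

T² ≈ 2.5472


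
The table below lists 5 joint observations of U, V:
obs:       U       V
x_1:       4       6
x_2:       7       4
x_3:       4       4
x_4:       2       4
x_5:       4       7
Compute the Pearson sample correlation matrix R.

Step 1 — column means:
  mean(U) = (4 + 7 + 4 + 2 + 4) / 5 = 21/5 = 4.2
  mean(V) = (6 + 4 + 4 + 4 + 7) / 5 = 25/5 = 5

Step 2 — sample variances and covariances s[i,j] = (1/(n-1)) · Σ_k (x_{k,i} - mean_i) · (x_{k,j} - mean_j), with n-1 = 4:
  s[U,U] = ((-0.2)·(-0.2) + (2.8)·(2.8) + (-0.2)·(-0.2) + (-2.2)·(-2.2) + (-0.2)·(-0.2)) / 4 = 12.8/4 = 3.2
  s[U,V] = ((-0.2)·(1) + (2.8)·(-1) + (-0.2)·(-1) + (-2.2)·(-1) + (-0.2)·(2)) / 4 = -1/4 = -0.25
  s[V,V] = ((1)·(1) + (-1)·(-1) + (-1)·(-1) + (-1)·(-1) + (2)·(2)) / 4 = 8/4 = 2
  Sample standard deviations s_i = √(s[i,i]):
  s(U) = √(3.2) = 1.7889
  s(V) = √(2) = 1.4142

Step 3 — r_{ij} = s_{ij} / (s_i · s_j):
  r[U,U] = 1 (diagonal).
  r[U,V] = -0.25 / (1.7889 · 1.4142) = -0.25 / 2.5298 = -0.0988
  r[V,V] = 1 (diagonal).

R is symmetric with unit diagonal. Assembling:

R = [[1, -0.0988],
 [-0.0988, 1]]


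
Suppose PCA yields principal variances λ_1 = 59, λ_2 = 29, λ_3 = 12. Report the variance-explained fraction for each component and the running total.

Step 1 — total variance = trace(Sigma) = Σ λ_i = 59 + 29 + 12 = 100.

Step 2 — fraction explained by component i = λ_i / Σ λ:
  PC1: 59/100 = 0.59
  PC2: 29/100 = 0.29
  PC3: 12/100 = 0.12

Step 3 — cumulative fraction after k components = (λ_1 + ... + λ_k) / Σ λ:
  k = 1: 59/100 = 0.59
  k = 2: (59 + 29)/100 = 88/100 = 0.88
  k = 3: (59 + 29 + 12)/100 = 100/100 = 1

Summary (fraction, with percent):

explained: PC1 0.59 (59%), PC2 0.29 (29%), PC3 0.12 (12%);  cumulative: 0.59, 0.88, 1


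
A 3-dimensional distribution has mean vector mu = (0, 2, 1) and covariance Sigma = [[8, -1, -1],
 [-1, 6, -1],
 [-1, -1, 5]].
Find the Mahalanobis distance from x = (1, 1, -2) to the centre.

Step 1 — centre the observation: (x - mu) = (1, -1, -3).

Step 2 — invert Sigma (cofactor / det for 3×3, or solve directly):
  Sigma^{-1} = [[0.1324, 0.0274, 0.032],
 [0.0274, 0.1781, 0.0411],
 [0.032, 0.0411, 0.2146]].

Step 3 — form the quadratic (x - mu)^T · Sigma^{-1} · (x - mu):
  Sigma^{-1} · (x - mu) = (0.0091, -0.274, -0.653).
  (x - mu)^T · [Sigma^{-1} · (x - mu)] = (1)·(0.0091) + (-1)·(-0.274) + (-3)·(-0.653) = 2.242.

Step 4 — take square root: d = √(2.242) ≈ 1.4973.

d(x, mu) = √(2.242) ≈ 1.4973


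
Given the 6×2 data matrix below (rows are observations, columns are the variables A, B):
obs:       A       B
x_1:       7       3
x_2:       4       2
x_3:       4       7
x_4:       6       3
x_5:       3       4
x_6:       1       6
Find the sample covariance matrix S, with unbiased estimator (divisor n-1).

Step 1 — column means:
  mean(A) = (7 + 4 + 4 + 6 + 3 + 1) / 6 = 25/6 = 4.1667
  mean(B) = (3 + 2 + 7 + 3 + 4 + 6) / 6 = 25/6 = 4.1667

Step 2 — sample covariance S[i,j] = (1/(n-1)) · Σ_k (x_{k,i} - mean_i) · (x_{k,j} - mean_j), with n-1 = 5.
  S[A,A] = ((2.8333)·(2.8333) + (-0.1667)·(-0.1667) + (-0.1667)·(-0.1667) + (1.8333)·(1.8333) + (-1.1667)·(-1.1667) + (-3.1667)·(-3.1667)) / 5 = 22.8333/5 = 4.5667
  S[A,B] = ((2.8333)·(-1.1667) + (-0.1667)·(-2.1667) + (-0.1667)·(2.8333) + (1.8333)·(-1.1667) + (-1.1667)·(-0.1667) + (-3.1667)·(1.8333)) / 5 = -11.1667/5 = -2.2333
  S[B,B] = ((-1.1667)·(-1.1667) + (-2.1667)·(-2.1667) + (2.8333)·(2.8333) + (-1.1667)·(-1.1667) + (-0.1667)·(-0.1667) + (1.8333)·(1.8333)) / 5 = 18.8333/5 = 3.7667

S is symmetric (S[j,i] = S[i,j]). Assembling:

S = [[4.5667, -2.2333],
 [-2.2333, 3.7667]]


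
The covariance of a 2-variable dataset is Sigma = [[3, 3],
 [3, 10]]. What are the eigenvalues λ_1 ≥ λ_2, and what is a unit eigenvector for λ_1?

Step 1 — characteristic polynomial of 2×2 Sigma:
  det(Sigma - λI) = λ² - trace · λ + det = 0.
  trace = 3 + 10 = 13, det = 3·10 - (3)² = 21.
Step 2 — discriminant:
  Δ = trace² - 4·det = 169 - 84 = 85.
Step 3 — eigenvalues:
  λ = (trace ± √Δ)/2 = (13 ± 9.2195)/2,
  λ_1 = 11.1098,  λ_2 = 1.8902.

Step 4 — unit eigenvector for λ_1: solve (Sigma - λ_1 I)v = 0. First row:
  (3 - 11.1098)·v_x + (3)·v_y = 0, i.e. (-8.1098)·v_x + (3)·v_y = 0,
  so v ∝ (b, λ_1 - a) = (3, 8.1098) = u.
  ||u|| = √((3)² + (8.1098)²) = √(74.7684) ≈ 8.6469,
  v_1 = u/||u|| ≈ (0.3469, 0.9379) (||v_1|| = 1).

λ_1 = 11.1098,  λ_2 = 1.8902;  v_1 ≈ (0.3469, 0.9379)


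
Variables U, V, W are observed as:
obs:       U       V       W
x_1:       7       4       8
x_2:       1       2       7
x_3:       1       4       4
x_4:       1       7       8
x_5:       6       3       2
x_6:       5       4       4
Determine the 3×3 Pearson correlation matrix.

Step 1 — column means:
  mean(U) = (7 + 1 + 1 + 1 + 6 + 5) / 6 = 21/6 = 3.5
  mean(V) = (4 + 2 + 4 + 7 + 3 + 4) / 6 = 24/6 = 4
  mean(W) = (8 + 7 + 4 + 8 + 2 + 4) / 6 = 33/6 = 5.5

Step 2 — sample variances and covariances s[i,j] = (1/(n-1)) · Σ_k (x_{k,i} - mean_i) · (x_{k,j} - mean_j), with n-1 = 5:
  s[U,U] = ((3.5)·(3.5) + (-2.5)·(-2.5) + (-2.5)·(-2.5) + (-2.5)·(-2.5) + (2.5)·(2.5) + (1.5)·(1.5)) / 5 = 39.5/5 = 7.9
  s[U,V] = ((3.5)·(0) + (-2.5)·(-2) + (-2.5)·(0) + (-2.5)·(3) + (2.5)·(-1) + (1.5)·(0)) / 5 = -5/5 = -1
  s[U,W] = ((3.5)·(2.5) + (-2.5)·(1.5) + (-2.5)·(-1.5) + (-2.5)·(2.5) + (2.5)·(-3.5) + (1.5)·(-1.5)) / 5 = -8.5/5 = -1.7
  s[V,V] = ((0)·(0) + (-2)·(-2) + (0)·(0) + (3)·(3) + (-1)·(-1) + (0)·(0)) / 5 = 14/5 = 2.8
  s[V,W] = ((0)·(2.5) + (-2)·(1.5) + (0)·(-1.5) + (3)·(2.5) + (-1)·(-3.5) + (0)·(-1.5)) / 5 = 8/5 = 1.6
  s[W,W] = ((2.5)·(2.5) + (1.5)·(1.5) + (-1.5)·(-1.5) + (2.5)·(2.5) + (-3.5)·(-3.5) + (-1.5)·(-1.5)) / 5 = 31.5/5 = 6.3
  Sample standard deviations s_i = √(s[i,i]):
  s(U) = √(7.9) = 2.8107
  s(V) = √(2.8) = 1.6733
  s(W) = √(6.3) = 2.51

Step 3 — r_{ij} = s_{ij} / (s_i · s_j):
  r[U,U] = 1 (diagonal).
  r[U,V] = -1 / (2.8107 · 1.6733) = -1 / 4.7032 = -0.2126
  r[U,W] = -1.7 / (2.8107 · 2.51) = -1.7 / 7.0548 = -0.241
  r[V,V] = 1 (diagonal).
  r[V,W] = 1.6 / (1.6733 · 2.51) = 1.6 / 4.2 = 0.381
  r[W,W] = 1 (diagonal).

R is symmetric with unit diagonal. Assembling:

R = [[1, -0.2126, -0.241],
 [-0.2126, 1, 0.381],
 [-0.241, 0.381, 1]]


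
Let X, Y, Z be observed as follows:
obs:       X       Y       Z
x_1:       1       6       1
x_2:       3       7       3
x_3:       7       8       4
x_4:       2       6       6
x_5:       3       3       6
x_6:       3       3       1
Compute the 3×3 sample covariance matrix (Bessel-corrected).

Step 1 — column means:
  mean(X) = (1 + 3 + 7 + 2 + 3 + 3) / 6 = 19/6 = 3.1667
  mean(Y) = (6 + 7 + 8 + 6 + 3 + 3) / 6 = 33/6 = 5.5
  mean(Z) = (1 + 3 + 4 + 6 + 6 + 1) / 6 = 21/6 = 3.5

Step 2 — sample covariance S[i,j] = (1/(n-1)) · Σ_k (x_{k,i} - mean_i) · (x_{k,j} - mean_j), with n-1 = 5.
  S[X,X] = ((-2.1667)·(-2.1667) + (-0.1667)·(-0.1667) + (3.8333)·(3.8333) + (-1.1667)·(-1.1667) + (-0.1667)·(-0.1667) + (-0.1667)·(-0.1667)) / 5 = 20.8333/5 = 4.1667
  S[X,Y] = ((-2.1667)·(0.5) + (-0.1667)·(1.5) + (3.8333)·(2.5) + (-1.1667)·(0.5) + (-0.1667)·(-2.5) + (-0.1667)·(-2.5)) / 5 = 8.5/5 = 1.7
  S[X,Z] = ((-2.1667)·(-2.5) + (-0.1667)·(-0.5) + (3.8333)·(0.5) + (-1.1667)·(2.5) + (-0.1667)·(2.5) + (-0.1667)·(-2.5)) / 5 = 4.5/5 = 0.9
  S[Y,Y] = ((0.5)·(0.5) + (1.5)·(1.5) + (2.5)·(2.5) + (0.5)·(0.5) + (-2.5)·(-2.5) + (-2.5)·(-2.5)) / 5 = 21.5/5 = 4.3
  S[Y,Z] = ((0.5)·(-2.5) + (1.5)·(-0.5) + (2.5)·(0.5) + (0.5)·(2.5) + (-2.5)·(2.5) + (-2.5)·(-2.5)) / 5 = 0.5/5 = 0.1
  S[Z,Z] = ((-2.5)·(-2.5) + (-0.5)·(-0.5) + (0.5)·(0.5) + (2.5)·(2.5) + (2.5)·(2.5) + (-2.5)·(-2.5)) / 5 = 25.5/5 = 5.1

S is symmetric (S[j,i] = S[i,j]). Assembling:

S = [[4.1667, 1.7, 0.9],
 [1.7, 4.3, 0.1],
 [0.9, 0.1, 5.1]]


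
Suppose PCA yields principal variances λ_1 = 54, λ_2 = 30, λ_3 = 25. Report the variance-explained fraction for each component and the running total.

Step 1 — total variance = trace(Sigma) = Σ λ_i = 54 + 30 + 25 = 109.

Step 2 — fraction explained by component i = λ_i / Σ λ:
  PC1: 54/109 = 0.4954
  PC2: 30/109 = 0.2752
  PC3: 25/109 = 0.2294

Step 3 — cumulative fraction after k components = (λ_1 + ... + λ_k) / Σ λ:
  k = 1: 54/109 = 0.4954
  k = 2: (54 + 30)/109 = 84/109 = 0.7706
  k = 3: (54 + 30 + 25)/109 = 109/109 = 1

Summary (fraction, with percent):

explained: PC1 0.4954 (49.54%), PC2 0.2752 (27.52%), PC3 0.2294 (22.94%);  cumulative: 0.4954, 0.7706, 1


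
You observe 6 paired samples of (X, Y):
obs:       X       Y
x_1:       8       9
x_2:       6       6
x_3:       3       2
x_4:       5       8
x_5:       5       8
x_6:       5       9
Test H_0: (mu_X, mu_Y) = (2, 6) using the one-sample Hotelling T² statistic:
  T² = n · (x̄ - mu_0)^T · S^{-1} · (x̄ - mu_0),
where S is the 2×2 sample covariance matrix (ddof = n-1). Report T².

Step 1 — sample mean vector:
  mean(X) = (8 + 6 + 3 + 5 + 5 + 5) / 6 = 32/6 = 5.3333
  mean(Y) = (9 + 6 + 2 + 8 + 8 + 9) / 6 = 42/6 = 7
  x̄ = (5.3333, 7),  deviation x̄ - mu_0 = (5.3333, 7) - (2, 6) = (3.3333, 1).

Step 2 — sample covariance matrix, S[i,j] = (1/(n-1)) · Σ_k (x_{k,i} - mean_i) · (x_{k,j} - mean_j), divisor n-1 = 5:
  S[X,X] = ((2.6667)·(2.6667) + (0.6667)·(0.6667) + (-2.3333)·(-2.3333) + (-0.3333)·(-0.3333) + (-0.3333)·(-0.3333) + (-0.3333)·(-0.3333)) / 5 = 13.3333/5 = 2.6667
  S[X,Y] = ((2.6667)·(2) + (0.6667)·(-1) + (-2.3333)·(-5) + (-0.3333)·(1) + (-0.3333)·(1) + (-0.3333)·(2)) / 5 = 15/5 = 3
  S[Y,Y] = ((2)·(2) + (-1)·(-1) + (-5)·(-5) + (1)·(1) + (1)·(1) + (2)·(2)) / 5 = 36/5 = 7.2
  S = [[2.6667, 3],
 [3, 7.2]].

Step 3 — invert S. det(S) = 2.6667·7.2 - (3)² = 10.2.
  S^{-1} = (1/det) · [[d, -b], [-b, a]] = [[0.7059, -0.2941],
 [-0.2941, 0.2614]].

Step 4 — quadratic form (x̄ - mu_0)^T · S^{-1} · (x̄ - mu_0):
  S^{-1} · (x̄ - mu_0) = (2.0588, -0.719),
  (x̄ - mu_0)^T · [...] = (3.3333)·(2.0588) + (1)·(-0.719) = 6.1438.

Step 5 — scale by n: T² = 6 · 6.1438 = 36.8627.

T² ≈ 36.8627


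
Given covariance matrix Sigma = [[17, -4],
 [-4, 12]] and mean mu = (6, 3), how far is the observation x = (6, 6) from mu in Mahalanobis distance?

Step 1 — centre the observation: (x - mu) = (0, 3).

Step 2 — invert Sigma. det(Sigma) = 17·12 - (-4)² = 188.
  Sigma^{-1} = (1/det) · [[d, -b], [-b, a]] = [[0.0638, 0.0213],
 [0.0213, 0.0904]].

Step 3 — form the quadratic (x - mu)^T · Sigma^{-1} · (x - mu):
  Sigma^{-1} · (x - mu) = (0.0638, 0.2713).
  (x - mu)^T · [Sigma^{-1} · (x - mu)] = (0)·(0.0638) + (3)·(0.2713) = 0.8138.

Step 4 — take square root: d = √(0.8138) ≈ 0.9021.

d(x, mu) = √(0.8138) ≈ 0.9021


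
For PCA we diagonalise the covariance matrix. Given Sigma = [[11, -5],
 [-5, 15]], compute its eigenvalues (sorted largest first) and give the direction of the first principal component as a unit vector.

Step 1 — characteristic polynomial of 2×2 Sigma:
  det(Sigma - λI) = λ² - trace · λ + det = 0.
  trace = 11 + 15 = 26, det = 11·15 - (-5)² = 140.
Step 2 — discriminant:
  Δ = trace² - 4·det = 676 - 560 = 116.
Step 3 — eigenvalues:
  λ = (trace ± √Δ)/2 = (26 ± 10.7703)/2,
  λ_1 = 18.3852,  λ_2 = 7.6148.

Step 4 — unit eigenvector for λ_1: solve (Sigma - λ_1 I)v = 0. First row:
  (11 - 18.3852)·v_x + (-5)·v_y = 0, i.e. (-7.3852)·v_x + (-5)·v_y = 0,
  so v ∝ (b, λ_1 - a) = (-5, 7.3852); multiply by -1 so the first entry is positive: u = (5, -7.3852).
  ||u|| = √((5)² + (-7.3852)²) = √(79.5407) ≈ 8.9186,
  v_1 = u/||u|| ≈ (0.5606, -0.8281) (||v_1|| = 1).

λ_1 = 18.3852,  λ_2 = 7.6148;  v_1 ≈ (0.5606, -0.8281)


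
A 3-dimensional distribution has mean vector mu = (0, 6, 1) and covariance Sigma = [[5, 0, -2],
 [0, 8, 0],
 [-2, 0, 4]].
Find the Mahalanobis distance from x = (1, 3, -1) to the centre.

Step 1 — centre the observation: (x - mu) = (1, -3, -2).

Step 2 — invert Sigma (cofactor / det for 3×3, or solve directly):
  Sigma^{-1} = [[0.25, 0, 0.125],
 [0, 0.125, 0],
 [0.125, 0, 0.3125]].

Step 3 — form the quadratic (x - mu)^T · Sigma^{-1} · (x - mu):
  Sigma^{-1} · (x - mu) = (0, -0.375, -0.5).
  (x - mu)^T · [Sigma^{-1} · (x - mu)] = (1)·(0) + (-3)·(-0.375) + (-2)·(-0.5) = 2.125.

Step 4 — take square root: d = √(2.125) ≈ 1.4577.

d(x, mu) = √(2.125) ≈ 1.4577


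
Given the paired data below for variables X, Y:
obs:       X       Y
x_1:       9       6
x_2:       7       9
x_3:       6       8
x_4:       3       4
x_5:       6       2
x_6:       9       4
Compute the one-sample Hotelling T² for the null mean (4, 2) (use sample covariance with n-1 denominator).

Step 1 — sample mean vector:
  mean(X) = (9 + 7 + 6 + 3 + 6 + 9) / 6 = 40/6 = 6.6667
  mean(Y) = (6 + 9 + 8 + 4 + 2 + 4) / 6 = 33/6 = 5.5
  x̄ = (6.6667, 5.5),  deviation x̄ - mu_0 = (6.6667, 5.5) - (4, 2) = (2.6667, 3.5).

Step 2 — sample covariance matrix, S[i,j] = (1/(n-1)) · Σ_k (x_{k,i} - mean_i) · (x_{k,j} - mean_j), divisor n-1 = 5:
  S[X,X] = ((2.3333)·(2.3333) + (0.3333)·(0.3333) + (-0.6667)·(-0.6667) + (-3.6667)·(-3.6667) + (-0.6667)·(-0.6667) + (2.3333)·(2.3333)) / 5 = 25.3333/5 = 5.0667
  S[X,Y] = ((2.3333)·(0.5) + (0.3333)·(3.5) + (-0.6667)·(2.5) + (-3.6667)·(-1.5) + (-0.6667)·(-3.5) + (2.3333)·(-1.5)) / 5 = 5/5 = 1
  S[Y,Y] = ((0.5)·(0.5) + (3.5)·(3.5) + (2.5)·(2.5) + (-1.5)·(-1.5) + (-3.5)·(-3.5) + (-1.5)·(-1.5)) / 5 = 35.5/5 = 7.1
  S = [[5.0667, 1],
 [1, 7.1]].

Step 3 — invert S. det(S) = 5.0667·7.1 - (1)² = 34.9733.
  S^{-1} = (1/det) · [[d, -b], [-b, a]] = [[0.203, -0.0286],
 [-0.0286, 0.1449]].

Step 4 — quadratic form (x̄ - mu_0)^T · S^{-1} · (x̄ - mu_0):
  S^{-1} · (x̄ - mu_0) = (0.4413, 0.4308),
  (x̄ - mu_0)^T · [...] = (2.6667)·(0.4413) + (3.5)·(0.4308) = 2.6846.

Step 5 — scale by n: T² = 6 · 2.6846 = 16.1075.

T² ≈ 16.1075


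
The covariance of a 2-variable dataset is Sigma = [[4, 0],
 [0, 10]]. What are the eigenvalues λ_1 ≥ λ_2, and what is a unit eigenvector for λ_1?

Step 1 — characteristic polynomial of 2×2 Sigma:
  det(Sigma - λI) = λ² - trace · λ + det = 0.
  trace = 4 + 10 = 14, det = 4·10 - (0)² = 40.
Step 2 — discriminant:
  Δ = trace² - 4·det = 196 - 160 = 36.
Step 3 — eigenvalues:
  λ = (trace ± √Δ)/2 = (14 ± 6)/2,
  λ_1 = 10,  λ_2 = 4.

Step 4 — unit eigenvector for λ_1: Sigma is diagonal, so its eigenvectors are the coordinate axes. λ_1 = 10 is the diagonal entry on the second coordinate axis, hence
  v_1 = (0, 1) (||v_1|| = 1).

λ_1 = 10,  λ_2 = 4;  v_1 ≈ (0, 1)


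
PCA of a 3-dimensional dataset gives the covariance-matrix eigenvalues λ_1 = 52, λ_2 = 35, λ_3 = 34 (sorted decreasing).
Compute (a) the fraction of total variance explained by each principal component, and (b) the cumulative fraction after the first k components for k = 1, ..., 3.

Step 1 — total variance = trace(Sigma) = Σ λ_i = 52 + 35 + 34 = 121.

Step 2 — fraction explained by component i = λ_i / Σ λ:
  PC1: 52/121 = 0.4298
  PC2: 35/121 = 0.2893
  PC3: 34/121 = 0.281

Step 3 — cumulative fraction after k components = (λ_1 + ... + λ_k) / Σ λ:
  k = 1: 52/121 = 0.4298
  k = 2: (52 + 35)/121 = 87/121 = 0.719
  k = 3: (52 + 35 + 34)/121 = 121/121 = 1

Summary (fraction, with percent):

explained: PC1 0.4298 (42.98%), PC2 0.2893 (28.93%), PC3 0.281 (28.1%);  cumulative: 0.4298, 0.719, 1


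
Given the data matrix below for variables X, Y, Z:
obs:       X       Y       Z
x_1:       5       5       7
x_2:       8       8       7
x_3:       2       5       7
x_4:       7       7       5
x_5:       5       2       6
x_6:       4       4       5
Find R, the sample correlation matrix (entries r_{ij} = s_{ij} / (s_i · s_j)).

Step 1 — column means:
  mean(X) = (5 + 8 + 2 + 7 + 5 + 4) / 6 = 31/6 = 5.1667
  mean(Y) = (5 + 8 + 5 + 7 + 2 + 4) / 6 = 31/6 = 5.1667
  mean(Z) = (7 + 7 + 7 + 5 + 6 + 5) / 6 = 37/6 = 6.1667

Step 2 — sample variances and covariances s[i,j] = (1/(n-1)) · Σ_k (x_{k,i} - mean_i) · (x_{k,j} - mean_j), with n-1 = 5:
  s[X,X] = ((-0.1667)·(-0.1667) + (2.8333)·(2.8333) + (-3.1667)·(-3.1667) + (1.8333)·(1.8333) + (-0.1667)·(-0.1667) + (-1.1667)·(-1.1667)) / 5 = 22.8333/5 = 4.5667
  s[X,Y] = ((-0.1667)·(-0.1667) + (2.8333)·(2.8333) + (-3.1667)·(-0.1667) + (1.8333)·(1.8333) + (-0.1667)·(-3.1667) + (-1.1667)·(-1.1667)) / 5 = 13.8333/5 = 2.7667
  s[X,Z] = ((-0.1667)·(0.8333) + (2.8333)·(0.8333) + (-3.1667)·(0.8333) + (1.8333)·(-1.1667) + (-0.1667)·(-0.1667) + (-1.1667)·(-1.1667)) / 5 = -1.1667/5 = -0.2333
  s[Y,Y] = ((-0.1667)·(-0.1667) + (2.8333)·(2.8333) + (-0.1667)·(-0.1667) + (1.8333)·(1.8333) + (-3.1667)·(-3.1667) + (-1.1667)·(-1.1667)) / 5 = 22.8333/5 = 4.5667
  s[Y,Z] = ((-0.1667)·(0.8333) + (2.8333)·(0.8333) + (-0.1667)·(0.8333) + (1.8333)·(-1.1667) + (-3.1667)·(-0.1667) + (-1.1667)·(-1.1667)) / 5 = 1.8333/5 = 0.3667
  s[Z,Z] = ((0.8333)·(0.8333) + (0.8333)·(0.8333) + (0.8333)·(0.8333) + (-1.1667)·(-1.1667) + (-0.1667)·(-0.1667) + (-1.1667)·(-1.1667)) / 5 = 4.8333/5 = 0.9667
  Sample standard deviations s_i = √(s[i,i]):
  s(X) = √(4.5667) = 2.137
  s(Y) = √(4.5667) = 2.137
  s(Z) = √(0.9667) = 0.9832

Step 3 — r_{ij} = s_{ij} / (s_i · s_j):
  r[X,X] = 1 (diagonal).
  r[X,Y] = 2.7667 / (2.137 · 2.137) = 2.7667 / 4.5667 = 0.6058
  r[X,Z] = -0.2333 / (2.137 · 0.9832) = -0.2333 / 2.1011 = -0.1111
  r[Y,Y] = 1 (diagonal).
  r[Y,Z] = 0.3667 / (2.137 · 0.9832) = 0.3667 / 2.1011 = 0.1745
  r[Z,Z] = 1 (diagonal).

R is symmetric with unit diagonal. Assembling:

R = [[1, 0.6058, -0.1111],
 [0.6058, 1, 0.1745],
 [-0.1111, 0.1745, 1]]


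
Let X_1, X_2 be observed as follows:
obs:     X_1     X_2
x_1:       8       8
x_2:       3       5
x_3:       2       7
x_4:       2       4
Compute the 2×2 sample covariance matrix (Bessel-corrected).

Step 1 — column means:
  mean(X_1) = (8 + 3 + 2 + 2) / 4 = 15/4 = 3.75
  mean(X_2) = (8 + 5 + 7 + 4) / 4 = 24/4 = 6

Step 2 — sample covariance S[i,j] = (1/(n-1)) · Σ_k (x_{k,i} - mean_i) · (x_{k,j} - mean_j), with n-1 = 3.
  S[X_1,X_1] = ((4.25)·(4.25) + (-0.75)·(-0.75) + (-1.75)·(-1.75) + (-1.75)·(-1.75)) / 3 = 24.75/3 = 8.25
  S[X_1,X_2] = ((4.25)·(2) + (-0.75)·(-1) + (-1.75)·(1) + (-1.75)·(-2)) / 3 = 11/3 = 3.6667
  S[X_2,X_2] = ((2)·(2) + (-1)·(-1) + (1)·(1) + (-2)·(-2)) / 3 = 10/3 = 3.3333

S is symmetric (S[j,i] = S[i,j]). Assembling:

S = [[8.25, 3.6667],
 [3.6667, 3.3333]]


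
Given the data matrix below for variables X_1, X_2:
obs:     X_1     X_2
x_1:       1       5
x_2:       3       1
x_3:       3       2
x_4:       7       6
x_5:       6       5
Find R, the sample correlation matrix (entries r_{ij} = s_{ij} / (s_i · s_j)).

Step 1 — column means:
  mean(X_1) = (1 + 3 + 3 + 7 + 6) / 5 = 20/5 = 4
  mean(X_2) = (5 + 1 + 2 + 6 + 5) / 5 = 19/5 = 3.8

Step 2 — sample variances and covariances s[i,j] = (1/(n-1)) · Σ_k (x_{k,i} - mean_i) · (x_{k,j} - mean_j), with n-1 = 4:
  s[X_1,X_1] = ((-3)·(-3) + (-1)·(-1) + (-1)·(-1) + (3)·(3) + (2)·(2)) / 4 = 24/4 = 6
  s[X_1,X_2] = ((-3)·(1.2) + (-1)·(-2.8) + (-1)·(-1.8) + (3)·(2.2) + (2)·(1.2)) / 4 = 10/4 = 2.5
  s[X_2,X_2] = ((1.2)·(1.2) + (-2.8)·(-2.8) + (-1.8)·(-1.8) + (2.2)·(2.2) + (1.2)·(1.2)) / 4 = 18.8/4 = 4.7
  Sample standard deviations s_i = √(s[i,i]):
  s(X_1) = √(6) = 2.4495
  s(X_2) = √(4.7) = 2.1679

Step 3 — r_{ij} = s_{ij} / (s_i · s_j):
  r[X_1,X_1] = 1 (diagonal).
  r[X_1,X_2] = 2.5 / (2.4495 · 2.1679) = 2.5 / 5.3104 = 0.4708
  r[X_2,X_2] = 1 (diagonal).

R is symmetric with unit diagonal. Assembling:

R = [[1, 0.4708],
 [0.4708, 1]]


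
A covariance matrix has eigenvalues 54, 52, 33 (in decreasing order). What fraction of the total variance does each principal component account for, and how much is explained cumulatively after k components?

Step 1 — total variance = trace(Sigma) = Σ λ_i = 54 + 52 + 33 = 139.

Step 2 — fraction explained by component i = λ_i / Σ λ:
  PC1: 54/139 = 0.3885
  PC2: 52/139 = 0.3741
  PC3: 33/139 = 0.2374

Step 3 — cumulative fraction after k components = (λ_1 + ... + λ_k) / Σ λ:
  k = 1: 54/139 = 0.3885
  k = 2: (54 + 52)/139 = 106/139 = 0.7626
  k = 3: (54 + 52 + 33)/139 = 139/139 = 1

Summary (fraction, with percent):

explained: PC1 0.3885 (38.85%), PC2 0.3741 (37.41%), PC3 0.2374 (23.74%);  cumulative: 0.3885, 0.7626, 1


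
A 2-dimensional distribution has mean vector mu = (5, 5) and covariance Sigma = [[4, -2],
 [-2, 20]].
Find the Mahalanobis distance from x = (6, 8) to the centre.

Step 1 — centre the observation: (x - mu) = (1, 3).

Step 2 — invert Sigma. det(Sigma) = 4·20 - (-2)² = 76.
  Sigma^{-1} = (1/det) · [[d, -b], [-b, a]] = [[0.2632, 0.0263],
 [0.0263, 0.0526]].

Step 3 — form the quadratic (x - mu)^T · Sigma^{-1} · (x - mu):
  Sigma^{-1} · (x - mu) = (0.3421, 0.1842).
  (x - mu)^T · [Sigma^{-1} · (x - mu)] = (1)·(0.3421) + (3)·(0.1842) = 0.8947.

Step 4 — take square root: d = √(0.8947) ≈ 0.9459.

d(x, mu) = √(0.8947) ≈ 0.9459


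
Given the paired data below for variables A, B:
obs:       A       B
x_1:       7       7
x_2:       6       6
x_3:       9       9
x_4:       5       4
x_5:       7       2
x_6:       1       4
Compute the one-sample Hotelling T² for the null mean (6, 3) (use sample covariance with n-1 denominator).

Step 1 — sample mean vector:
  mean(A) = (7 + 6 + 9 + 5 + 7 + 1) / 6 = 35/6 = 5.8333
  mean(B) = (7 + 6 + 9 + 4 + 2 + 4) / 6 = 32/6 = 5.3333
  x̄ = (5.8333, 5.3333),  deviation x̄ - mu_0 = (5.8333, 5.3333) - (6, 3) = (-0.1667, 2.3333).

Step 2 — sample covariance matrix, S[i,j] = (1/(n-1)) · Σ_k (x_{k,i} - mean_i) · (x_{k,j} - mean_j), divisor n-1 = 5:
  S[A,A] = ((1.1667)·(1.1667) + (0.1667)·(0.1667) + (3.1667)·(3.1667) + (-0.8333)·(-0.8333) + (1.1667)·(1.1667) + (-4.8333)·(-4.8333)) / 5 = 36.8333/5 = 7.3667
  S[A,B] = ((1.1667)·(1.6667) + (0.1667)·(0.6667) + (3.1667)·(3.6667) + (-0.8333)·(-1.3333) + (1.1667)·(-3.3333) + (-4.8333)·(-1.3333)) / 5 = 17.3333/5 = 3.4667
  S[B,B] = ((1.6667)·(1.6667) + (0.6667)·(0.6667) + (3.6667)·(3.6667) + (-1.3333)·(-1.3333) + (-3.3333)·(-3.3333) + (-1.3333)·(-1.3333)) / 5 = 31.3333/5 = 6.2667
  S = [[7.3667, 3.4667],
 [3.4667, 6.2667]].

Step 3 — invert S. det(S) = 7.3667·6.2667 - (3.4667)² = 34.1467.
  S^{-1} = (1/det) · [[d, -b], [-b, a]] = [[0.1835, -0.1015],
 [-0.1015, 0.2157]].

Step 4 — quadratic form (x̄ - mu_0)^T · S^{-1} · (x̄ - mu_0):
  S^{-1} · (x̄ - mu_0) = (-0.2675, 0.5203),
  (x̄ - mu_0)^T · [...] = (-0.1667)·(-0.2675) + (2.3333)·(0.5203) = 1.2586.

Step 5 — scale by n: T² = 6 · 1.2586 = 7.5517.

T² ≈ 7.5517


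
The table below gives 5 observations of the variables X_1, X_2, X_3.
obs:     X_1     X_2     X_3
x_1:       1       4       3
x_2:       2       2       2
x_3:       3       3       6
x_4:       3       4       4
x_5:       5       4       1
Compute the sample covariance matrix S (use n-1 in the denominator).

Step 1 — column means:
  mean(X_1) = (1 + 2 + 3 + 3 + 5) / 5 = 14/5 = 2.8
  mean(X_2) = (4 + 2 + 3 + 4 + 4) / 5 = 17/5 = 3.4
  mean(X_3) = (3 + 2 + 6 + 4 + 1) / 5 = 16/5 = 3.2

Step 2 — sample covariance S[i,j] = (1/(n-1)) · Σ_k (x_{k,i} - mean_i) · (x_{k,j} - mean_j), with n-1 = 4.
  S[X_1,X_1] = ((-1.8)·(-1.8) + (-0.8)·(-0.8) + (0.2)·(0.2) + (0.2)·(0.2) + (2.2)·(2.2)) / 4 = 8.8/4 = 2.2
  S[X_1,X_2] = ((-1.8)·(0.6) + (-0.8)·(-1.4) + (0.2)·(-0.4) + (0.2)·(0.6) + (2.2)·(0.6)) / 4 = 1.4/4 = 0.35
  S[X_1,X_3] = ((-1.8)·(-0.2) + (-0.8)·(-1.2) + (0.2)·(2.8) + (0.2)·(0.8) + (2.2)·(-2.2)) / 4 = -2.8/4 = -0.7
  S[X_2,X_2] = ((0.6)·(0.6) + (-1.4)·(-1.4) + (-0.4)·(-0.4) + (0.6)·(0.6) + (0.6)·(0.6)) / 4 = 3.2/4 = 0.8
  S[X_2,X_3] = ((0.6)·(-0.2) + (-1.4)·(-1.2) + (-0.4)·(2.8) + (0.6)·(0.8) + (0.6)·(-2.2)) / 4 = -0.4/4 = -0.1
  S[X_3,X_3] = ((-0.2)·(-0.2) + (-1.2)·(-1.2) + (2.8)·(2.8) + (0.8)·(0.8) + (-2.2)·(-2.2)) / 4 = 14.8/4 = 3.7

S is symmetric (S[j,i] = S[i,j]). Assembling:

S = [[2.2, 0.35, -0.7],
 [0.35, 0.8, -0.1],
 [-0.7, -0.1, 3.7]]


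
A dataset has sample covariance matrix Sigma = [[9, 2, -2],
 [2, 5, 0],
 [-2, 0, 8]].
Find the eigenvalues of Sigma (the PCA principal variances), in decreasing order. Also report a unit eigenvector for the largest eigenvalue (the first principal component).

Step 1 — characteristic polynomial p(λ) = det(λI - Sigma) = λ³ - tr·λ² + c_1·λ - det, where tr = trace, c_1 = sum of the principal 2×2 minors, det = det(Sigma):
  tr = 9 + 5 + 8 = 22,
  c_1 = (9·5 - (2)²) + (9·8 - (-2)²) + (5·8 - (0)²) = 41 + 68 + 40 = 149,
  det = 9·(5·8 - (0)²) - (2)·((2)·8 - (0)·(-2)) + (-2)·((2)·(0) - 5·(-2)) = 9·(40) - (2)·(16) + (-2)·(10) = 308.
  So p(λ) = λ³ - 22λ² + 149λ - 308.
Step 2 — look for an integer root (rational root theorem: any rational root is an integer divisor of 308). Testing λ = 4:
  p(4) = 64 - 352 + 596 - 308 = 0  ✓
  Dividing out (λ - 4): p(λ) = (λ - 4)(λ² - 18λ + 77).
Step 3 — remaining eigenvalues from the quadratic λ² - 18λ + 77 = 0:
  Δ = 18² - 4·77 = 324 - 308 = 16,  λ = (18 ± √16)/2 = (18 ± 4)/2 = 11 or 7.
  Sorted: λ_1 = 11,  λ_2 = 7,  λ_3 = 4  (check: sum = 22 = tr ✓).

Step 4 — unit eigenvector for λ_1 = 11: v spans the null space of (Sigma - λ_1 I), whose rows are
  r_1 = (-2, 2, -2),  r_2 = (2, -6, 0),  r_3 = (-2, 0, -3).
  v is orthogonal to every row, so take v ∝ r_1 × r_2 = ((2)·(0) - (-2)·(-6), (-2)·(2) - (-2)·(0), (-2)·(-6) - (2)·(2)) = (-12, -4, 8).
  Rescale (divide by 4; multiply by -1 so the first nonzero entry is positive): u = (3, 1, -2).
  ||u|| = √((3)² + (1)² + (-2)²) = √(14) ≈ 3.7417,  v_1 = u/||u|| ≈ (0.8018, 0.2673, -0.5345) (||v_1|| = 1).

λ_1 = 11,  λ_2 = 7,  λ_3 = 4;  v_1 ≈ (0.8018, 0.2673, -0.5345)


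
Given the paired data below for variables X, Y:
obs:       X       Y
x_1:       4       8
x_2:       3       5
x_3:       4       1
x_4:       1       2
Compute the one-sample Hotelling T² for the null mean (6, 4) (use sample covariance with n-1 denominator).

Step 1 — sample mean vector:
  mean(X) = (4 + 3 + 4 + 1) / 4 = 12/4 = 3
  mean(Y) = (8 + 5 + 1 + 2) / 4 = 16/4 = 4
  x̄ = (3, 4),  deviation x̄ - mu_0 = (3, 4) - (6, 4) = (-3, 0).

Step 2 — sample covariance matrix, S[i,j] = (1/(n-1)) · Σ_k (x_{k,i} - mean_i) · (x_{k,j} - mean_j), divisor n-1 = 3:
  S[X,X] = ((1)·(1) + (0)·(0) + (1)·(1) + (-2)·(-2)) / 3 = 6/3 = 2
  S[X,Y] = ((1)·(4) + (0)·(1) + (1)·(-3) + (-2)·(-2)) / 3 = 5/3 = 1.6667
  S[Y,Y] = ((4)·(4) + (1)·(1) + (-3)·(-3) + (-2)·(-2)) / 3 = 30/3 = 10
  S = [[2, 1.6667],
 [1.6667, 10]].

Step 3 — invert S. det(S) = 2·10 - (1.6667)² = 17.2222.
  S^{-1} = (1/det) · [[d, -b], [-b, a]] = [[0.5806, -0.0968],
 [-0.0968, 0.1161]].

Step 4 — quadratic form (x̄ - mu_0)^T · S^{-1} · (x̄ - mu_0):
  S^{-1} · (x̄ - mu_0) = (-1.7419, 0.2903),
  (x̄ - mu_0)^T · [...] = (-3)·(-1.7419) + (0)·(0.2903) = 5.2258.

Step 5 — scale by n: T² = 4 · 5.2258 = 20.9032.

T² ≈ 20.9032


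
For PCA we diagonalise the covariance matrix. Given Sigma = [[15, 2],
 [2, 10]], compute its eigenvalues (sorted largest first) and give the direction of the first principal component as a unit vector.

Step 1 — characteristic polynomial of 2×2 Sigma:
  det(Sigma - λI) = λ² - trace · λ + det = 0.
  trace = 15 + 10 = 25, det = 15·10 - (2)² = 146.
Step 2 — discriminant:
  Δ = trace² - 4·det = 625 - 584 = 41.
Step 3 — eigenvalues:
  λ = (trace ± √Δ)/2 = (25 ± 6.4031)/2,
  λ_1 = 15.7016,  λ_2 = 9.2984.

Step 4 — unit eigenvector for λ_1: solve (Sigma - λ_1 I)v = 0. First row:
  (15 - 15.7016)·v_x + (2)·v_y = 0, i.e. (-0.7016)·v_x + (2)·v_y = 0,
  so v ∝ (b, λ_1 - a) = (2, 0.7016) = u.
  ||u|| = √((2)² + (0.7016)²) = √(4.4922) ≈ 2.1195,
  v_1 = u/||u|| ≈ (0.9436, 0.331) (||v_1|| = 1).

λ_1 = 15.7016,  λ_2 = 9.2984;  v_1 ≈ (0.9436, 0.331)


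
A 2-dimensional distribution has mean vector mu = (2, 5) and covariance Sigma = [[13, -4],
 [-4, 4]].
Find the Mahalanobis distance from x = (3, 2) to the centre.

Step 1 — centre the observation: (x - mu) = (1, -3).

Step 2 — invert Sigma. det(Sigma) = 13·4 - (-4)² = 36.
  Sigma^{-1} = (1/det) · [[d, -b], [-b, a]] = [[0.1111, 0.1111],
 [0.1111, 0.3611]].

Step 3 — form the quadratic (x - mu)^T · Sigma^{-1} · (x - mu):
  Sigma^{-1} · (x - mu) = (-0.2222, -0.9722).
  (x - mu)^T · [Sigma^{-1} · (x - mu)] = (1)·(-0.2222) + (-3)·(-0.9722) = 2.6944.

Step 4 — take square root: d = √(2.6944) ≈ 1.6415.

d(x, mu) = √(2.6944) ≈ 1.6415


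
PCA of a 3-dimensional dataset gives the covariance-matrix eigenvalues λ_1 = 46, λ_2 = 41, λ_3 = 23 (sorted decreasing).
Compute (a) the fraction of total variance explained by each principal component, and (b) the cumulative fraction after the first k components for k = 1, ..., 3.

Step 1 — total variance = trace(Sigma) = Σ λ_i = 46 + 41 + 23 = 110.

Step 2 — fraction explained by component i = λ_i / Σ λ:
  PC1: 46/110 = 0.4182
  PC2: 41/110 = 0.3727
  PC3: 23/110 = 0.2091

Step 3 — cumulative fraction after k components = (λ_1 + ... + λ_k) / Σ λ:
  k = 1: 46/110 = 0.4182
  k = 2: (46 + 41)/110 = 87/110 = 0.7909
  k = 3: (46 + 41 + 23)/110 = 110/110 = 1

Summary (fraction, with percent):

explained: PC1 0.4182 (41.82%), PC2 0.3727 (37.27%), PC3 0.2091 (20.91%);  cumulative: 0.4182, 0.7909, 1


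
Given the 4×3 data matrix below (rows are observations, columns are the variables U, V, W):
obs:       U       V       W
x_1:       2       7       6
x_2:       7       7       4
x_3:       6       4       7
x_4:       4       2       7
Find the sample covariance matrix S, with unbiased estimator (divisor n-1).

Step 1 — column means:
  mean(U) = (2 + 7 + 6 + 4) / 4 = 19/4 = 4.75
  mean(V) = (7 + 7 + 4 + 2) / 4 = 20/4 = 5
  mean(W) = (6 + 4 + 7 + 7) / 4 = 24/4 = 6

Step 2 — sample covariance S[i,j] = (1/(n-1)) · Σ_k (x_{k,i} - mean_i) · (x_{k,j} - mean_j), with n-1 = 3.
  S[U,U] = ((-2.75)·(-2.75) + (2.25)·(2.25) + (1.25)·(1.25) + (-0.75)·(-0.75)) / 3 = 14.75/3 = 4.9167
  S[U,V] = ((-2.75)·(2) + (2.25)·(2) + (1.25)·(-1) + (-0.75)·(-3)) / 3 = 0/3 = 0
  S[U,W] = ((-2.75)·(0) + (2.25)·(-2) + (1.25)·(1) + (-0.75)·(1)) / 3 = -4/3 = -1.3333
  S[V,V] = ((2)·(2) + (2)·(2) + (-1)·(-1) + (-3)·(-3)) / 3 = 18/3 = 6
  S[V,W] = ((2)·(0) + (2)·(-2) + (-1)·(1) + (-3)·(1)) / 3 = -8/3 = -2.6667
  S[W,W] = ((0)·(0) + (-2)·(-2) + (1)·(1) + (1)·(1)) / 3 = 6/3 = 2

S is symmetric (S[j,i] = S[i,j]). Assembling:

S = [[4.9167, 0, -1.3333],
 [0, 6, -2.6667],
 [-1.3333, -2.6667, 2]]


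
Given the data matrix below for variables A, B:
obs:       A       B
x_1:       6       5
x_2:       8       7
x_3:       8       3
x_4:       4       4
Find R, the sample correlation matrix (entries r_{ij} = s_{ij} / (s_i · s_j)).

Step 1 — column means:
  mean(A) = (6 + 8 + 8 + 4) / 4 = 26/4 = 6.5
  mean(B) = (5 + 7 + 3 + 4) / 4 = 19/4 = 4.75

Step 2 — sample variances and covariances s[i,j] = (1/(n-1)) · Σ_k (x_{k,i} - mean_i) · (x_{k,j} - mean_j), with n-1 = 3:
  s[A,A] = ((-0.5)·(-0.5) + (1.5)·(1.5) + (1.5)·(1.5) + (-2.5)·(-2.5)) / 3 = 11/3 = 3.6667
  s[A,B] = ((-0.5)·(0.25) + (1.5)·(2.25) + (1.5)·(-1.75) + (-2.5)·(-0.75)) / 3 = 2.5/3 = 0.8333
  s[B,B] = ((0.25)·(0.25) + (2.25)·(2.25) + (-1.75)·(-1.75) + (-0.75)·(-0.75)) / 3 = 8.75/3 = 2.9167
  Sample standard deviations s_i = √(s[i,i]):
  s(A) = √(3.6667) = 1.9149
  s(B) = √(2.9167) = 1.7078

Step 3 — r_{ij} = s_{ij} / (s_i · s_j):
  r[A,A] = 1 (diagonal).
  r[A,B] = 0.8333 / (1.9149 · 1.7078) = 0.8333 / 3.2702 = 0.2548
  r[B,B] = 1 (diagonal).

R is symmetric with unit diagonal. Assembling:

R = [[1, 0.2548],
 [0.2548, 1]]


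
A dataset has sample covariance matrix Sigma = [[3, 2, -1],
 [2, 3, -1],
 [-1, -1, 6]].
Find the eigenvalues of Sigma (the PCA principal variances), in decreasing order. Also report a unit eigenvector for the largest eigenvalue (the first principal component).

Step 1 — characteristic polynomial p(λ) = det(λI - Sigma) = λ³ - tr·λ² + c_1·λ - det, where tr = trace, c_1 = sum of the principal 2×2 minors, det = det(Sigma):
  tr = 3 + 3 + 6 = 12,
  c_1 = (3·3 - (2)²) + (3·6 - (-1)²) + (3·6 - (-1)²) = 5 + 17 + 17 = 39,
  det = 3·(3·6 - (-1)²) - (2)·((2)·6 - (-1)·(-1)) + (-1)·((2)·(-1) - 3·(-1)) = 3·(17) - (2)·(11) + (-1)·(1) = 28.
  So p(λ) = λ³ - 12λ² + 39λ - 28.
Step 2 — look for an integer root (rational root theorem: any rational root is an integer divisor of 28). Testing λ = 1:
  p(1) = 1 - 12 + 39 - 28 = 0  ✓
  Dividing out (λ - 1): p(λ) = (λ - 1)(λ² - 11λ + 28).
Step 3 — remaining eigenvalues from the quadratic λ² - 11λ + 28 = 0:
  Δ = 11² - 4·28 = 121 - 112 = 9,  λ = (11 ± √9)/2 = (11 ± 3)/2 = 7 or 4.
  Sorted: λ_1 = 7,  λ_2 = 4,  λ_3 = 1  (check: sum = 12 = tr ✓).

Step 4 — unit eigenvector for λ_1 = 7: v spans the null space of (Sigma - λ_1 I), whose rows are
  r_1 = (-4, 2, -1),  r_2 = (2, -4, -1),  r_3 = (-1, -1, -1).
  v is orthogonal to every row, so take v ∝ r_1 × r_2 = ((2)·(-1) - (-1)·(-4), (-1)·(2) - (-4)·(-1), (-4)·(-4) - (2)·(2)) = (-6, -6, 12).
  Rescale (divide by 6; multiply by -1 so the first nonzero entry is positive): u = (1, 1, -2).
  ||u|| = √((1)² + (1)² + (-2)²) = √(6) ≈ 2.4495,  v_1 = u/||u|| ≈ (0.4082, 0.4082, -0.8165) (||v_1|| = 1).

λ_1 = 7,  λ_2 = 4,  λ_3 = 1;  v_1 ≈ (0.4082, 0.4082, -0.8165)


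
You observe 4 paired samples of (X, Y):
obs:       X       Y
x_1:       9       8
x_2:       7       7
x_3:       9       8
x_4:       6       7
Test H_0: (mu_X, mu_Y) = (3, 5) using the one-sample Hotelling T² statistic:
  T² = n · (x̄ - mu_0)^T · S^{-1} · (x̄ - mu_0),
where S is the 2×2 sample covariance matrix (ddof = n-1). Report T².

Step 1 — sample mean vector:
  mean(X) = (9 + 7 + 9 + 6) / 4 = 31/4 = 7.75
  mean(Y) = (8 + 7 + 8 + 7) / 4 = 30/4 = 7.5
  x̄ = (7.75, 7.5),  deviation x̄ - mu_0 = (7.75, 7.5) - (3, 5) = (4.75, 2.5).

Step 2 — sample covariance matrix, S[i,j] = (1/(n-1)) · Σ_k (x_{k,i} - mean_i) · (x_{k,j} - mean_j), divisor n-1 = 3:
  S[X,X] = ((1.25)·(1.25) + (-0.75)·(-0.75) + (1.25)·(1.25) + (-1.75)·(-1.75)) / 3 = 6.75/3 = 2.25
  S[X,Y] = ((1.25)·(0.5) + (-0.75)·(-0.5) + (1.25)·(0.5) + (-1.75)·(-0.5)) / 3 = 2.5/3 = 0.8333
  S[Y,Y] = ((0.5)·(0.5) + (-0.5)·(-0.5) + (0.5)·(0.5) + (-0.5)·(-0.5)) / 3 = 1/3 = 0.3333
  S = [[2.25, 0.8333],
 [0.8333, 0.3333]].

Step 3 — invert S. det(S) = 2.25·0.3333 - (0.8333)² = 0.0556.
  S^{-1} = (1/det) · [[d, -b], [-b, a]] = [[6, -15],
 [-15, 40.5]].

Step 4 — quadratic form (x̄ - mu_0)^T · S^{-1} · (x̄ - mu_0):
  S^{-1} · (x̄ - mu_0) = (-9, 30),
  (x̄ - mu_0)^T · [...] = (4.75)·(-9) + (2.5)·(30) = 32.25.

Step 5 — scale by n: T² = 4 · 32.25 = 129.

T² ≈ 129


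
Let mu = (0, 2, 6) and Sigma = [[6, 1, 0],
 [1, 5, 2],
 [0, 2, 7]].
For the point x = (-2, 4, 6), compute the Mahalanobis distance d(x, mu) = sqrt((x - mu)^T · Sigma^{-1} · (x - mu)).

Step 1 — centre the observation: (x - mu) = (-2, 2, 0).

Step 2 — invert Sigma (cofactor / det for 3×3, or solve directly):
  Sigma^{-1} = [[0.1732, -0.0391, 0.0112],
 [-0.0391, 0.2346, -0.067],
 [0.0112, -0.067, 0.162]].

Step 3 — form the quadratic (x - mu)^T · Sigma^{-1} · (x - mu):
  Sigma^{-1} · (x - mu) = (-0.4246, 0.5475, -0.1564).
  (x - mu)^T · [Sigma^{-1} · (x - mu)] = (-2)·(-0.4246) + (2)·(0.5475) + (0)·(-0.1564) = 1.9441.

Step 4 — take square root: d = √(1.9441) ≈ 1.3943.

d(x, mu) = √(1.9441) ≈ 1.3943


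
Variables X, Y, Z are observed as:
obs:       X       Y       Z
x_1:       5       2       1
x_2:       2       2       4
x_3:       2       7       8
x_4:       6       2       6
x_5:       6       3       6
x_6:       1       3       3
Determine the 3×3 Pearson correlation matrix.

Step 1 — column means:
  mean(X) = (5 + 2 + 2 + 6 + 6 + 1) / 6 = 22/6 = 3.6667
  mean(Y) = (2 + 2 + 7 + 2 + 3 + 3) / 6 = 19/6 = 3.1667
  mean(Z) = (1 + 4 + 8 + 6 + 6 + 3) / 6 = 28/6 = 4.6667

Step 2 — sample variances and covariances s[i,j] = (1/(n-1)) · Σ_k (x_{k,i} - mean_i) · (x_{k,j} - mean_j), with n-1 = 5:
  s[X,X] = ((1.3333)·(1.3333) + (-1.6667)·(-1.6667) + (-1.6667)·(-1.6667) + (2.3333)·(2.3333) + (2.3333)·(2.3333) + (-2.6667)·(-2.6667)) / 5 = 25.3333/5 = 5.0667
  s[X,Y] = ((1.3333)·(-1.1667) + (-1.6667)·(-1.1667) + (-1.6667)·(3.8333) + (2.3333)·(-1.1667) + (2.3333)·(-0.1667) + (-2.6667)·(-0.1667)) / 5 = -8.6667/5 = -1.7333
  s[X,Z] = ((1.3333)·(-3.6667) + (-1.6667)·(-0.6667) + (-1.6667)·(3.3333) + (2.3333)·(1.3333) + (2.3333)·(1.3333) + (-2.6667)·(-1.6667)) / 5 = 1.3333/5 = 0.2667
  s[Y,Y] = ((-1.1667)·(-1.1667) + (-1.1667)·(-1.1667) + (3.8333)·(3.8333) + (-1.1667)·(-1.1667) + (-0.1667)·(-0.1667) + (-0.1667)·(-0.1667)) / 5 = 18.8333/5 = 3.7667
  s[Y,Z] = ((-1.1667)·(-3.6667) + (-1.1667)·(-0.6667) + (3.8333)·(3.3333) + (-1.1667)·(1.3333) + (-0.1667)·(1.3333) + (-0.1667)·(-1.6667)) / 5 = 16.3333/5 = 3.2667
  s[Z,Z] = ((-3.6667)·(-3.6667) + (-0.6667)·(-0.6667) + (3.3333)·(3.3333) + (1.3333)·(1.3333) + (1.3333)·(1.3333) + (-1.6667)·(-1.6667)) / 5 = 31.3333/5 = 6.2667
  Sample standard deviations s_i = √(s[i,i]):
  s(X) = √(5.0667) = 2.2509
  s(Y) = √(3.7667) = 1.9408
  s(Z) = √(6.2667) = 2.5033

Step 3 — r_{ij} = s_{ij} / (s_i · s_j):
  r[X,X] = 1 (diagonal).
  r[X,Y] = -1.7333 / (2.2509 · 1.9408) = -1.7333 / 4.3686 = -0.3968
  r[X,Z] = 0.2667 / (2.2509 · 2.5033) = 0.2667 / 5.6348 = 0.0473
  r[Y,Y] = 1 (diagonal).
  r[Y,Z] = 3.2667 / (1.9408 · 2.5033) = 3.2667 / 4.8584 = 0.6724
  r[Z,Z] = 1 (diagonal).

R is symmetric with unit diagonal. Assembling:

R = [[1, -0.3968, 0.0473],
 [-0.3968, 1, 0.6724],
 [0.0473, 0.6724, 1]]


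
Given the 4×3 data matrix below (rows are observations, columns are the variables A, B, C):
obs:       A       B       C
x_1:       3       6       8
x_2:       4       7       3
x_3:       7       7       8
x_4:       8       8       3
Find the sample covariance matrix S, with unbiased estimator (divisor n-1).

Step 1 — column means:
  mean(A) = (3 + 4 + 7 + 8) / 4 = 22/4 = 5.5
  mean(B) = (6 + 7 + 7 + 8) / 4 = 28/4 = 7
  mean(C) = (8 + 3 + 8 + 3) / 4 = 22/4 = 5.5

Step 2 — sample covariance S[i,j] = (1/(n-1)) · Σ_k (x_{k,i} - mean_i) · (x_{k,j} - mean_j), with n-1 = 3.
  S[A,A] = ((-2.5)·(-2.5) + (-1.5)·(-1.5) + (1.5)·(1.5) + (2.5)·(2.5)) / 3 = 17/3 = 5.6667
  S[A,B] = ((-2.5)·(-1) + (-1.5)·(0) + (1.5)·(0) + (2.5)·(1)) / 3 = 5/3 = 1.6667
  S[A,C] = ((-2.5)·(2.5) + (-1.5)·(-2.5) + (1.5)·(2.5) + (2.5)·(-2.5)) / 3 = -5/3 = -1.6667
  S[B,B] = ((-1)·(-1) + (0)·(0) + (0)·(0) + (1)·(1)) / 3 = 2/3 = 0.6667
  S[B,C] = ((-1)·(2.5) + (0)·(-2.5) + (0)·(2.5) + (1)·(-2.5)) / 3 = -5/3 = -1.6667
  S[C,C] = ((2.5)·(2.5) + (-2.5)·(-2.5) + (2.5)·(2.5) + (-2.5)·(-2.5)) / 3 = 25/3 = 8.3333

S is symmetric (S[j,i] = S[i,j]). Assembling:

S = [[5.6667, 1.6667, -1.6667],
 [1.6667, 0.6667, -1.6667],
 [-1.6667, -1.6667, 8.3333]]
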